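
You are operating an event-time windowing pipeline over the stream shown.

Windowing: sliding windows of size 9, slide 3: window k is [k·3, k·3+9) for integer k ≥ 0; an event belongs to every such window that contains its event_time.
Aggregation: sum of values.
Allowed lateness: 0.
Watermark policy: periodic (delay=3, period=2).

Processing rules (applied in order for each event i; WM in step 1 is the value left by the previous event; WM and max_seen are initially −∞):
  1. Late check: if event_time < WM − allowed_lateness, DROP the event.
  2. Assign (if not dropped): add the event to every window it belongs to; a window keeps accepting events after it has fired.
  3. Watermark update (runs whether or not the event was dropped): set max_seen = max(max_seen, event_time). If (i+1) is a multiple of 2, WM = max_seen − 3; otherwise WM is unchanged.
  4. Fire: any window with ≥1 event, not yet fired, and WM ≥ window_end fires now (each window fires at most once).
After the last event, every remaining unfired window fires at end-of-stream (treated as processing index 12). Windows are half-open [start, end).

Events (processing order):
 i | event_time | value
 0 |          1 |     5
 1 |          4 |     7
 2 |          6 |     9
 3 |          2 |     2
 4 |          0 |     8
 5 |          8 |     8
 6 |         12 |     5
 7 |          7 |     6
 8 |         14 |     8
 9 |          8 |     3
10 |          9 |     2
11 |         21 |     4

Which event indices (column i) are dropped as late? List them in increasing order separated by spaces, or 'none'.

4 9 10

i=0 t=1 v=5: → [0,9); WM=−∞
i=1 t=4 v=7: → [3,12),[0,9); WM=1
i=2 t=6 v=9: → [6,15),[3,12),[0,9); WM=1
i=3 t=2 v=2: → [0,9); WM=3
i=4 t=0 v=8: DROP (t<3-0); WM=3
i=5 t=8 v=8: → [6,15),[3,12),[0,9); WM=5
i=6 t=12 v=5: → [12,21),[9,18),[6,15); WM=5
i=7 t=7 v=6: → [6,15),[3,12),[0,9); WM=9; [0,9) fires=37
i=8 t=14 v=8: → [12,21),[9,18),[6,15); WM=9
i=9 t=8 v=3: DROP (t<9-0); WM=11
i=10 t=9 v=2: DROP (t<11-0); WM=11
i=11 t=21 v=4: → [21,30),[18,27),[15,24); WM=18; [3,12) fires=30 [6,15) fires=36 [9,18) fires=13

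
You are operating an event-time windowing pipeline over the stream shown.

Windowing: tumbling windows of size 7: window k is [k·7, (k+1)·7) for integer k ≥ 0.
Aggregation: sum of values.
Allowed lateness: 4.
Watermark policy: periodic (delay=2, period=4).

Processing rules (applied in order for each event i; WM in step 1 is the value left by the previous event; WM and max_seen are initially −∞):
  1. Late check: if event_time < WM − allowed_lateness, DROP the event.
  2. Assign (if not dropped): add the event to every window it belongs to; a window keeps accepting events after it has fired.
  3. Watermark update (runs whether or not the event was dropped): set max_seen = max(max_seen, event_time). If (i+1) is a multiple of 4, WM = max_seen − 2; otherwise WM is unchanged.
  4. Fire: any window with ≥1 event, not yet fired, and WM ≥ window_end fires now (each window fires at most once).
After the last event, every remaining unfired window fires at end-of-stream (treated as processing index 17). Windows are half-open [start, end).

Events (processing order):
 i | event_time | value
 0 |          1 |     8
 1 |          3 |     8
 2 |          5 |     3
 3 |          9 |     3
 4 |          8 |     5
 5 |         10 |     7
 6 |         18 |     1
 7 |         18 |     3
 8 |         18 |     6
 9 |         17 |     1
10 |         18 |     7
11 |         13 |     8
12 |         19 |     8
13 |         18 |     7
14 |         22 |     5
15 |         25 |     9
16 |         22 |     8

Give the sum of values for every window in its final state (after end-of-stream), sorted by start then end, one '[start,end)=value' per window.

[0,7)=19 [7,14)=23 [14,21)=33 [21,28)=22

i=0 t=1 v=8: → [0,7); WM=−∞
i=1 t=3 v=8: → [0,7); WM=−∞
i=2 t=5 v=3: → [0,7); WM=−∞
i=3 t=9 v=3: → [7,14); WM=7; [0,7) fires=19
i=4 t=8 v=5: → [7,14); WM=7
i=5 t=10 v=7: → [7,14); WM=7
i=6 t=18 v=1: → [14,21); WM=7
i=7 t=18 v=3: → [14,21); WM=16; [7,14) fires=15
i=8 t=18 v=6: → [14,21); WM=16
i=9 t=17 v=1: → [14,21); WM=16
i=10 t=18 v=7: → [14,21); WM=16
i=11 t=13 v=8: → [7,14); WM=16
i=12 t=19 v=8: → [14,21); WM=16
i=13 t=18 v=7: → [14,21); WM=16
i=14 t=22 v=5: → [21,28); WM=16
i=15 t=25 v=9: → [21,28); WM=23; [14,21) fires=33
i=16 t=22 v=8: → [21,28); WM=23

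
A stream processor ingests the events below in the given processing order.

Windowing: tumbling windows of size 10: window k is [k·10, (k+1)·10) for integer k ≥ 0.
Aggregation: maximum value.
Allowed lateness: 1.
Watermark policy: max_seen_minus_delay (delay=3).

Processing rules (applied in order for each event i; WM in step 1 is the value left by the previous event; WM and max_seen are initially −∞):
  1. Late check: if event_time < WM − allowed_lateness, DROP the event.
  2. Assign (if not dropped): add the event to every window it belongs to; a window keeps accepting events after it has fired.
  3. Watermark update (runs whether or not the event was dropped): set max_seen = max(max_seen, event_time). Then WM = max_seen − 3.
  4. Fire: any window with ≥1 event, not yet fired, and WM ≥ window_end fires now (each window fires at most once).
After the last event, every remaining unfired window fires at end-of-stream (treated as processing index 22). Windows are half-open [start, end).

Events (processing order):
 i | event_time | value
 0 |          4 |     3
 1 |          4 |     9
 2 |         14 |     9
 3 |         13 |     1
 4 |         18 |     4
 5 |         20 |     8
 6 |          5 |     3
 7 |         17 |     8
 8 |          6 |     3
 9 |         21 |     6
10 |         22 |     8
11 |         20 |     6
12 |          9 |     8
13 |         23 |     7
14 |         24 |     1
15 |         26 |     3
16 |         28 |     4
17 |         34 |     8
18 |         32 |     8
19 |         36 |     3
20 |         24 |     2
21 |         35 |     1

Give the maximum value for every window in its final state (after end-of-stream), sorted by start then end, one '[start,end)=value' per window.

i=0 t=4 v=3: → [0,10); WM=1
i=1 t=4 v=9: → [0,10); WM=1
i=2 t=14 v=9: → [10,20); WM=11; [0,10) fires=9
i=3 t=13 v=1: → [10,20); WM=11
i=4 t=18 v=4: → [10,20); WM=15
i=5 t=20 v=8: → [20,30); WM=17
i=6 t=5 v=3: DROP (t<17-1); WM=17
i=7 t=17 v=8: → [10,20); WM=17
i=8 t=6 v=3: DROP (t<17-1); WM=17
i=9 t=21 v=6: → [20,30); WM=18
i=10 t=22 v=8: → [20,30); WM=19
i=11 t=20 v=6: → [20,30); WM=19
i=12 t=9 v=8: DROP (t<19-1); WM=19
i=13 t=23 v=7: → [20,30); WM=20; [10,20) fires=9
i=14 t=24 v=1: → [20,30); WM=21
i=15 t=26 v=3: → [20,30); WM=23
i=16 t=28 v=4: → [20,30); WM=25
i=17 t=34 v=8: → [30,40); WM=31; [20,30) fires=8
i=18 t=32 v=8: → [30,40); WM=31
i=19 t=36 v=3: → [30,40); WM=33
i=20 t=24 v=2: DROP (t<33-1); WM=33
i=21 t=35 v=1: → [30,40); WM=33

[0,10)=9 [10,20)=9 [20,30)=8 [30,40)=8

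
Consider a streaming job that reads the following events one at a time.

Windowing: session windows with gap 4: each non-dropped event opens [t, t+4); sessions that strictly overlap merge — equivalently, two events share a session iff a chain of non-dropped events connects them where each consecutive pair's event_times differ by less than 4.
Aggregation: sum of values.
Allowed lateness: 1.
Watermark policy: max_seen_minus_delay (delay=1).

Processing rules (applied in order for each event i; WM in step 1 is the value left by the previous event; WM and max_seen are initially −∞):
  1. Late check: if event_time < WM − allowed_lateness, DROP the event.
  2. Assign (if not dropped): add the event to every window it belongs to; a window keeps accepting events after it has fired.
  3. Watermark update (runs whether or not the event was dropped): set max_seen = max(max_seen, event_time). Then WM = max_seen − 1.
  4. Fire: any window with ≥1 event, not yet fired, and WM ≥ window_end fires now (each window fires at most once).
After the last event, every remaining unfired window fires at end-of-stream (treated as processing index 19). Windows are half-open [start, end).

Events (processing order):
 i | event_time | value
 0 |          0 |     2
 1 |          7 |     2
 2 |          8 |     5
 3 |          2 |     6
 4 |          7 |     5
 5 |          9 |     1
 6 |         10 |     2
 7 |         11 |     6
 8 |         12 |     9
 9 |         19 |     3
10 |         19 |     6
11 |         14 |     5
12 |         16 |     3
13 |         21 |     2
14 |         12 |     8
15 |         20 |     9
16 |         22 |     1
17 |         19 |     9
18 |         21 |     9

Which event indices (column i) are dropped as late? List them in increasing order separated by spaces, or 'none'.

3 11 12 14 17

i=0 t=0 v=2: → [0,4); WM=-1
i=1 t=7 v=2: → [7,11); WM=6
i=2 t=8 v=5: → [7,12); WM=7
i=3 t=2 v=6: DROP (t<7-1); WM=7
i=4 t=7 v=5: → [7,12); WM=7
i=5 t=9 v=1: → [7,13); WM=8
i=6 t=10 v=2: → [7,14); WM=9
i=7 t=11 v=6: → [7,15); WM=10
i=8 t=12 v=9: → [7,16); WM=11
i=9 t=19 v=3: → [19,23); WM=18
i=10 t=19 v=6: → [19,23); WM=18
i=11 t=14 v=5: DROP (t<18-1); WM=18
i=12 t=16 v=3: DROP (t<18-1); WM=18
i=13 t=21 v=2: → [19,25); WM=20
i=14 t=12 v=8: DROP (t<20-1); WM=20
i=15 t=20 v=9: → [19,25); WM=20
i=16 t=22 v=1: → [19,26); WM=21
i=17 t=19 v=9: DROP (t<21-1); WM=21
i=18 t=21 v=9: → [19,26); WM=21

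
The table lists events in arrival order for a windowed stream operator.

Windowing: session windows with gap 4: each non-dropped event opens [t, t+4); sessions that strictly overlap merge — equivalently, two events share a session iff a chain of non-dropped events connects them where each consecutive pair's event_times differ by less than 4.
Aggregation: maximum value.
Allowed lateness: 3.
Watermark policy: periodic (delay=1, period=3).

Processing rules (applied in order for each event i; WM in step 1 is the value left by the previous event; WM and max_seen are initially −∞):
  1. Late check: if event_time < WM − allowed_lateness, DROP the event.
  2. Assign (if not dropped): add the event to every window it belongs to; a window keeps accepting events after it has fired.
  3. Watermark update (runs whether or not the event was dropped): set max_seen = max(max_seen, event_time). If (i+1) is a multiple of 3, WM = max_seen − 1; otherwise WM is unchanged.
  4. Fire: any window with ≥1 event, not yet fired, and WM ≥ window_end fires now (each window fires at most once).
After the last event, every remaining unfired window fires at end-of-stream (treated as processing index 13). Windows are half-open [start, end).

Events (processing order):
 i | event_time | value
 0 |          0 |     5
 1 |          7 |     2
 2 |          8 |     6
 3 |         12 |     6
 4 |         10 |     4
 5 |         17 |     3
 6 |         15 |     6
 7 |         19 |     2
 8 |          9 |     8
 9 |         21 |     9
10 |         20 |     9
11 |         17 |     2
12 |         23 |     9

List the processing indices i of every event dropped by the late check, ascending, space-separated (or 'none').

i=0 t=0 v=5: → [0,4); WM=−∞
i=1 t=7 v=2: → [7,11); WM=−∞
i=2 t=8 v=6: → [7,12); WM=7
i=3 t=12 v=6: → [12,16); WM=7
i=4 t=10 v=4: → [7,16); WM=7
i=5 t=17 v=3: → [17,21); WM=16
i=6 t=15 v=6: → [7,21); WM=16
i=7 t=19 v=2: → [7,23); WM=16
i=8 t=9 v=8: DROP (t<16-3); WM=18
i=9 t=21 v=9: → [7,25); WM=18
i=10 t=20 v=9: → [7,25); WM=18
i=11 t=17 v=2: → [7,25); WM=20
i=12 t=23 v=9: → [7,27); WM=20

8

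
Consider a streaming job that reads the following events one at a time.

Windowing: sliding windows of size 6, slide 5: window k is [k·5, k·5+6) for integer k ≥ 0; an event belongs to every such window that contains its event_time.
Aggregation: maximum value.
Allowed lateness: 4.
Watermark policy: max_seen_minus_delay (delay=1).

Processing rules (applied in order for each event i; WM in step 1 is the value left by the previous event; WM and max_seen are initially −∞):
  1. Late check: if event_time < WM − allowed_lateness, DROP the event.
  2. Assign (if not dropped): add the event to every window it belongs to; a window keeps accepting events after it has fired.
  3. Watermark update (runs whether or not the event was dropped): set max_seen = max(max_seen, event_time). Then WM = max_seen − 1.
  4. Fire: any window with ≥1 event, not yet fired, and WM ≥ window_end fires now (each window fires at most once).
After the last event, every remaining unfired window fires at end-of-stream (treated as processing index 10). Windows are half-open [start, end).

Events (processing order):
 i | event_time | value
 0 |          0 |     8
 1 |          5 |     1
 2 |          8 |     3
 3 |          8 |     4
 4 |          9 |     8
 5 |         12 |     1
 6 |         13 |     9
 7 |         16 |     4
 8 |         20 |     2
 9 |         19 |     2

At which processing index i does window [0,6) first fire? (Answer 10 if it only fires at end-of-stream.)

2

i=0 t=0 v=8: → [0,6); WM=-1
i=1 t=5 v=1: → [5,11),[0,6); WM=4
i=2 t=8 v=3: → [5,11); WM=7; [0,6) fires=8
i=3 t=8 v=4: → [5,11); WM=7
i=4 t=9 v=8: → [5,11); WM=8
i=5 t=12 v=1: → [10,16); WM=11; [5,11) fires=8
i=6 t=13 v=9: → [10,16); WM=12
i=7 t=16 v=4: → [15,21); WM=15
i=8 t=20 v=2: → [20,26),[15,21); WM=19; [10,16) fires=9
i=9 t=19 v=2: → [15,21); WM=19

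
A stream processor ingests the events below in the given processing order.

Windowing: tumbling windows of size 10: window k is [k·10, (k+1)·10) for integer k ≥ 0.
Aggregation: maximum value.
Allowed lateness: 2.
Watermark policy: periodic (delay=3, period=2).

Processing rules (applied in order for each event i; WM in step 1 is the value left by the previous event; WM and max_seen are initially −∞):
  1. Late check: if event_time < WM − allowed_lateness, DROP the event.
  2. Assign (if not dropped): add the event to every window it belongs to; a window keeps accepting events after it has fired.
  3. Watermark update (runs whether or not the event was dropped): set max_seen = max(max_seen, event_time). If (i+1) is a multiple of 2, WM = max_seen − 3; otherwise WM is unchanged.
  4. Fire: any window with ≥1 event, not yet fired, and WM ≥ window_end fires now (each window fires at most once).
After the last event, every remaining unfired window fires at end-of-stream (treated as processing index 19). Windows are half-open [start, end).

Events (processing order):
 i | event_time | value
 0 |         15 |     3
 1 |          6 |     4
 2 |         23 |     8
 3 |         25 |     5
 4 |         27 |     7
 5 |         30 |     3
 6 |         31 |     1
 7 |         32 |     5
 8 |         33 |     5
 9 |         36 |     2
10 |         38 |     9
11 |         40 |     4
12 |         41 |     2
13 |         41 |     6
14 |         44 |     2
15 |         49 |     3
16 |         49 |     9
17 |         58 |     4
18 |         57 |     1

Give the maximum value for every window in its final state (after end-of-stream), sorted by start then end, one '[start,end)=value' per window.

[0,10)=4 [10,20)=3 [20,30)=8 [30,40)=9 [40,50)=9 [50,60)=4

i=0 t=15 v=3: → [10,20); WM=−∞
i=1 t=6 v=4: → [0,10); WM=12; [0,10) fires=4
i=2 t=23 v=8: → [20,30); WM=12
i=3 t=25 v=5: → [20,30); WM=22; [10,20) fires=3
i=4 t=27 v=7: → [20,30); WM=22
i=5 t=30 v=3: → [30,40); WM=27
i=6 t=31 v=1: → [30,40); WM=27
i=7 t=32 v=5: → [30,40); WM=29
i=8 t=33 v=5: → [30,40); WM=29
i=9 t=36 v=2: → [30,40); WM=33; [20,30) fires=8
i=10 t=38 v=9: → [30,40); WM=33
i=11 t=40 v=4: → [40,50); WM=37
i=12 t=41 v=2: → [40,50); WM=37
i=13 t=41 v=6: → [40,50); WM=38
i=14 t=44 v=2: → [40,50); WM=38
i=15 t=49 v=3: → [40,50); WM=46; [30,40) fires=9
i=16 t=49 v=9: → [40,50); WM=46
i=17 t=58 v=4: → [50,60); WM=55; [40,50) fires=9
i=18 t=57 v=1: → [50,60); WM=55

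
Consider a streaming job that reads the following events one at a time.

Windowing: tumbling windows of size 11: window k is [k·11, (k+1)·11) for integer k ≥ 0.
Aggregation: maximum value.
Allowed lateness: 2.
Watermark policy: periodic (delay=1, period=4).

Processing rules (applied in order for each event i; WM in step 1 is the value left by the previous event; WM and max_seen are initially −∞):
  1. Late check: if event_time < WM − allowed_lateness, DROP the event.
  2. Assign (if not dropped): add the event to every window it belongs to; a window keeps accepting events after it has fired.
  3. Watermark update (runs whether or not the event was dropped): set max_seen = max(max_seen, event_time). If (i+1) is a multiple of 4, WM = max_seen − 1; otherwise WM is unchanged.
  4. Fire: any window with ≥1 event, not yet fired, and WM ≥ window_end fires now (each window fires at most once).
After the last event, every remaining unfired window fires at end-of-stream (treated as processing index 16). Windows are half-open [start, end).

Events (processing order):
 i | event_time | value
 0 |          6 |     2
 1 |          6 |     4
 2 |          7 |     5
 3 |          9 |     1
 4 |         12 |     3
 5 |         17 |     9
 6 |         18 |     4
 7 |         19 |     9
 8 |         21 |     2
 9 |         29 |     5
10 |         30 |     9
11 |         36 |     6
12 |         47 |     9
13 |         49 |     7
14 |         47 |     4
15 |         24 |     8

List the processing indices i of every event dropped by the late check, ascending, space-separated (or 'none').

i=0 t=6 v=2: → [0,11); WM=−∞
i=1 t=6 v=4: → [0,11); WM=−∞
i=2 t=7 v=5: → [0,11); WM=−∞
i=3 t=9 v=1: → [0,11); WM=8
i=4 t=12 v=3: → [11,22); WM=8
i=5 t=17 v=9: → [11,22); WM=8
i=6 t=18 v=4: → [11,22); WM=8
i=7 t=19 v=9: → [11,22); WM=18; [0,11) fires=5
i=8 t=21 v=2: → [11,22); WM=18
i=9 t=29 v=5: → [22,33); WM=18
i=10 t=30 v=9: → [22,33); WM=18
i=11 t=36 v=6: → [33,44); WM=35; [11,22) fires=9 [22,33) fires=9
i=12 t=47 v=9: → [44,55); WM=35
i=13 t=49 v=7: → [44,55); WM=35
i=14 t=47 v=4: → [44,55); WM=35
i=15 t=24 v=8: DROP (t<35-2); WM=48; [33,44) fires=6

15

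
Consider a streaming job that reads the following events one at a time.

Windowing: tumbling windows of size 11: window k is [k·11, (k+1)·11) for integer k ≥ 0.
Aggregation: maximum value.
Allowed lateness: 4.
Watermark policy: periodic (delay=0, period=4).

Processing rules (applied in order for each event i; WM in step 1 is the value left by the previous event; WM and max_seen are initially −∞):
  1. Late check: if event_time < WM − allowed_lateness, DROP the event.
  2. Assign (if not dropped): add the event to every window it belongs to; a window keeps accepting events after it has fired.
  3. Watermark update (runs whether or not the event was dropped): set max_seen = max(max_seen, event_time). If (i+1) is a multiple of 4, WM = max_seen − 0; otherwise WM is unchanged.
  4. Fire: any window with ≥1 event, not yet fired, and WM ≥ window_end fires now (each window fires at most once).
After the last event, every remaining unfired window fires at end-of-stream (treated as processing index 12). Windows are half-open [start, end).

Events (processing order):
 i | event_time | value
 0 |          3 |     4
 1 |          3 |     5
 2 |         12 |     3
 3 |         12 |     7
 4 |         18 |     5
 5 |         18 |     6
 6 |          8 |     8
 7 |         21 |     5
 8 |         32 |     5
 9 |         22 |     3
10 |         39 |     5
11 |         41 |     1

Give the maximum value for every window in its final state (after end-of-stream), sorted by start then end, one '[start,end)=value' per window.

i=0 t=3 v=4: → [0,11); WM=−∞
i=1 t=3 v=5: → [0,11); WM=−∞
i=2 t=12 v=3: → [11,22); WM=−∞
i=3 t=12 v=7: → [11,22); WM=12; [0,11) fires=5
i=4 t=18 v=5: → [11,22); WM=12
i=5 t=18 v=6: → [11,22); WM=12
i=6 t=8 v=8: → [0,11); WM=12
i=7 t=21 v=5: → [11,22); WM=21
i=8 t=32 v=5: → [22,33); WM=21
i=9 t=22 v=3: → [22,33); WM=21
i=10 t=39 v=5: → [33,44); WM=21
i=11 t=41 v=1: → [33,44); WM=41; [11,22) fires=7 [22,33) fires=5

[0,11)=8 [11,22)=7 [22,33)=5 [33,44)=5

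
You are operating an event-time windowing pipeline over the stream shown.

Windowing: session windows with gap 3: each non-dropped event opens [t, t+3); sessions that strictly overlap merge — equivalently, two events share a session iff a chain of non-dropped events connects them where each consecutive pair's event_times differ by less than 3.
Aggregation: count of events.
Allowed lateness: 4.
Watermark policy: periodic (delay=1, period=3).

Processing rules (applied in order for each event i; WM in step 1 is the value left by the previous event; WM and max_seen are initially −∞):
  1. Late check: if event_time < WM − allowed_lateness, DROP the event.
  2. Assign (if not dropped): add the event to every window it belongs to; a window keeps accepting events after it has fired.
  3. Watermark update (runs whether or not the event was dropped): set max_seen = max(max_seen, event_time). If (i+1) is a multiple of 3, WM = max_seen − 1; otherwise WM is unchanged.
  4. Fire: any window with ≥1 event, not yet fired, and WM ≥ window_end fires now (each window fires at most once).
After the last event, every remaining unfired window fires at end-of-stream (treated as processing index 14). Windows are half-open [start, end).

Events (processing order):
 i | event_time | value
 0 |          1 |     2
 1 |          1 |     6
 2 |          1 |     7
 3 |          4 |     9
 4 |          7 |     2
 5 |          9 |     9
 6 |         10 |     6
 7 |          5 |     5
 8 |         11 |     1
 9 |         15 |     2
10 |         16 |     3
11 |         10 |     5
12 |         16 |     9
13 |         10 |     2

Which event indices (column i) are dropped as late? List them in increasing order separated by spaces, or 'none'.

i=0 t=1 v=2: → [1,4); WM=−∞
i=1 t=1 v=6: → [1,4); WM=−∞
i=2 t=1 v=7: → [1,4); WM=0
i=3 t=4 v=9: → [4,7); WM=0
i=4 t=7 v=2: → [7,10); WM=0
i=5 t=9 v=9: → [7,12); WM=8
i=6 t=10 v=6: → [7,13); WM=8
i=7 t=5 v=5: → [4,13); WM=8
i=8 t=11 v=1: → [4,14); WM=10
i=9 t=15 v=2: → [15,18); WM=10
i=10 t=16 v=3: → [15,19); WM=10
i=11 t=10 v=5: → [4,14); WM=15
i=12 t=16 v=9: → [15,19); WM=15
i=13 t=10 v=2: DROP (t<15-4); WM=15

13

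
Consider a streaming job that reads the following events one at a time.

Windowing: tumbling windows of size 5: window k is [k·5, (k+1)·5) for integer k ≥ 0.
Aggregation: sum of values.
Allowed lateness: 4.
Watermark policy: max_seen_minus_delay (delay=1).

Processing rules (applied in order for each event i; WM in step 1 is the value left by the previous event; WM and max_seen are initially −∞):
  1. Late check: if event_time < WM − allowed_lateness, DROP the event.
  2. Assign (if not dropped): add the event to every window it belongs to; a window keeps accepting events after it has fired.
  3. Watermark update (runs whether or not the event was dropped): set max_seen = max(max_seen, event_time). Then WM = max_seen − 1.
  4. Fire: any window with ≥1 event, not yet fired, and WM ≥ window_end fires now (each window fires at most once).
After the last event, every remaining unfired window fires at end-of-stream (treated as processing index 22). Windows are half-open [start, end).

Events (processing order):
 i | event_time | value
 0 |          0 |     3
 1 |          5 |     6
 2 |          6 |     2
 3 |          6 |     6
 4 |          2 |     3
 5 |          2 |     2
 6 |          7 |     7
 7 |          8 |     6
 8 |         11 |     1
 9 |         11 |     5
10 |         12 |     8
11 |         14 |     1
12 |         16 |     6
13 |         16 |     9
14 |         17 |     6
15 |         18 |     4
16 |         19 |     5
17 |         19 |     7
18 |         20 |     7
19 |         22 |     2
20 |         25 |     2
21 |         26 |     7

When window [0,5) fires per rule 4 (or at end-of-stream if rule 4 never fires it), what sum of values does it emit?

3

i=0 t=0 v=3: → [0,5); WM=-1
i=1 t=5 v=6: → [5,10); WM=4
i=2 t=6 v=2: → [5,10); WM=5; [0,5) fires=3
i=3 t=6 v=6: → [5,10); WM=5
i=4 t=2 v=3: → [0,5); WM=5
i=5 t=2 v=2: → [0,5); WM=5
i=6 t=7 v=7: → [5,10); WM=6
i=7 t=8 v=6: → [5,10); WM=7
i=8 t=11 v=1: → [10,15); WM=10; [5,10) fires=27
i=9 t=11 v=5: → [10,15); WM=10
i=10 t=12 v=8: → [10,15); WM=11
i=11 t=14 v=1: → [10,15); WM=13
i=12 t=16 v=6: → [15,20); WM=15; [10,15) fires=15
i=13 t=16 v=9: → [15,20); WM=15
i=14 t=17 v=6: → [15,20); WM=16
i=15 t=18 v=4: → [15,20); WM=17
i=16 t=19 v=5: → [15,20); WM=18
i=17 t=19 v=7: → [15,20); WM=18
i=18 t=20 v=7: → [20,25); WM=19
i=19 t=22 v=2: → [20,25); WM=21; [15,20) fires=37
i=20 t=25 v=2: → [25,30); WM=24
i=21 t=26 v=7: → [25,30); WM=25; [20,25) fires=9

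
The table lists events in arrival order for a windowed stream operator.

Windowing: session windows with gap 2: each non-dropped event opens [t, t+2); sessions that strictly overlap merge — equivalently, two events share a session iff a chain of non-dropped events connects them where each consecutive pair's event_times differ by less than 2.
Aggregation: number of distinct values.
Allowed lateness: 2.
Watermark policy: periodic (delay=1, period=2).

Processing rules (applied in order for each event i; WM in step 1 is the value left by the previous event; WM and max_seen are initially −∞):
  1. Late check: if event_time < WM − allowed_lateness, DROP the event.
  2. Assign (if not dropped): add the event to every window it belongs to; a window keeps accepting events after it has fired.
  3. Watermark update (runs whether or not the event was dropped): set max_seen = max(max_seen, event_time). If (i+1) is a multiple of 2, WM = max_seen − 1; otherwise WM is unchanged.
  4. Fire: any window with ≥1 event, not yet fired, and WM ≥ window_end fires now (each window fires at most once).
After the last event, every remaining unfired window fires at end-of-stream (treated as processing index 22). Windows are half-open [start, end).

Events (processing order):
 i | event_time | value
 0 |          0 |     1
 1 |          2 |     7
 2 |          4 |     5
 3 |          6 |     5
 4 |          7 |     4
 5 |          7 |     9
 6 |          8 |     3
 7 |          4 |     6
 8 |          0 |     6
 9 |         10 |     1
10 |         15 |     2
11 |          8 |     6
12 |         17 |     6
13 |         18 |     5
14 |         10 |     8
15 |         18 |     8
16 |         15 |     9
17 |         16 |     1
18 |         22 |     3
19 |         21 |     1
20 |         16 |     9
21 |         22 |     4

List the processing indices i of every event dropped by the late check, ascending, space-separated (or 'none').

i=0 t=0 v=1: → [0,2); WM=−∞
i=1 t=2 v=7: → [2,4); WM=1
i=2 t=4 v=5: → [4,6); WM=1
i=3 t=6 v=5: → [6,8); WM=5
i=4 t=7 v=4: → [6,9); WM=5
i=5 t=7 v=9: → [6,9); WM=6
i=6 t=8 v=3: → [6,10); WM=6
i=7 t=4 v=6: → [4,6); WM=7
i=8 t=0 v=6: DROP (t<7-2); WM=7
i=9 t=10 v=1: → [10,12); WM=9
i=10 t=15 v=2: → [15,17); WM=9
i=11 t=8 v=6: → [6,10); WM=14
i=12 t=17 v=6: → [17,19); WM=14
i=13 t=18 v=5: → [17,20); WM=17
i=14 t=10 v=8: DROP (t<17-2); WM=17
i=15 t=18 v=8: → [17,20); WM=17
i=16 t=15 v=9: → [15,17); WM=17
i=17 t=16 v=1: → [15,20); WM=17
i=18 t=22 v=3: → [22,24); WM=17
i=19 t=21 v=1: → [21,24); WM=21
i=20 t=16 v=9: DROP (t<21-2); WM=21
i=21 t=22 v=4: → [21,24); WM=21

8 14 20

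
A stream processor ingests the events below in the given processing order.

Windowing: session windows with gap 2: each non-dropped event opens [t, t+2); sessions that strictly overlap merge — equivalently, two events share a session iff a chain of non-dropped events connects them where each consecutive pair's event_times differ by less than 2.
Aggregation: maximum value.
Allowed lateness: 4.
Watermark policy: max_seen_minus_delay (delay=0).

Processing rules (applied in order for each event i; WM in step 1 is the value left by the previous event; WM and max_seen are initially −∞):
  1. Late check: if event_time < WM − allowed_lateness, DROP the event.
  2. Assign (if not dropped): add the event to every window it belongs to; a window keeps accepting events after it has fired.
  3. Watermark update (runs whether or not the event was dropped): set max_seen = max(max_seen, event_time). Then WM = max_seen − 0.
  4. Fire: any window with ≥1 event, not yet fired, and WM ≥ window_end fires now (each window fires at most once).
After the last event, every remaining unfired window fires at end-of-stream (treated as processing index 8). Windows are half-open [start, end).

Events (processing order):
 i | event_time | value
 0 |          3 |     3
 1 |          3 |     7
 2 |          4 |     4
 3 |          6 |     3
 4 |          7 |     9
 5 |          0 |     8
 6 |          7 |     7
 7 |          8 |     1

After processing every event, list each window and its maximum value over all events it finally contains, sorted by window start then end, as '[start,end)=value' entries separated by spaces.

i=0 t=3 v=3: → [3,5); WM=3
i=1 t=3 v=7: → [3,5); WM=3
i=2 t=4 v=4: → [3,6); WM=4
i=3 t=6 v=3: → [6,8); WM=6
i=4 t=7 v=9: → [6,9); WM=7
i=5 t=0 v=8: DROP (t<7-4); WM=7
i=6 t=7 v=7: → [6,9); WM=7
i=7 t=8 v=1: → [6,10); WM=8

[3,6)=7 [6,10)=9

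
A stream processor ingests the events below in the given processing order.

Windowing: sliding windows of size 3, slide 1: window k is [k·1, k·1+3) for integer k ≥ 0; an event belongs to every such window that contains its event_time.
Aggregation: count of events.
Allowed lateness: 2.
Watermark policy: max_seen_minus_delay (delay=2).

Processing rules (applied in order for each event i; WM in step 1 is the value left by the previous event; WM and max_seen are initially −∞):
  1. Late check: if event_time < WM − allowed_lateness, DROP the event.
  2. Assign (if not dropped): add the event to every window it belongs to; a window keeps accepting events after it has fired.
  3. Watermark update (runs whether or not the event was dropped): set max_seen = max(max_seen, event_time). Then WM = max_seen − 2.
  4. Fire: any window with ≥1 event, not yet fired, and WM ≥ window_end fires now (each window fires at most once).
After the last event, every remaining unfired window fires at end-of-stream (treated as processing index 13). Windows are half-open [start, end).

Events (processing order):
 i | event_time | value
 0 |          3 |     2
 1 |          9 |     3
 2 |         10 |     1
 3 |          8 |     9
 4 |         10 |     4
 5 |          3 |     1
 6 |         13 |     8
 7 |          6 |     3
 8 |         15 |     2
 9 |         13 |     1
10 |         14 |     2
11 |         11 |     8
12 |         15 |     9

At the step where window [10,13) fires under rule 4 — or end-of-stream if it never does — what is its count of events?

i=0 t=3 v=2: → [3,6),[2,5),[1,4); WM=1
i=1 t=9 v=3: → [9,12),[8,11),[7,10); WM=7; [1,4) fires=1 [2,5) fires=1 [3,6) fires=1
i=2 t=10 v=1: → [10,13),[9,12),[8,11); WM=8
i=3 t=8 v=9: → [8,11),[7,10),[6,9); WM=8
i=4 t=10 v=4: → [10,13),[9,12),[8,11); WM=8
i=5 t=3 v=1: DROP (t<8-2); WM=8
i=6 t=13 v=8: → [13,16),[12,15),[11,14); WM=11; [6,9) fires=1 [7,10) fires=2 [8,11) fires=4
i=7 t=6 v=3: DROP (t<11-2); WM=11
i=8 t=15 v=2: → [15,18),[14,17),[13,16); WM=13; [9,12) fires=3 [10,13) fires=2
i=9 t=13 v=1: → [13,16),[12,15),[11,14); WM=13
i=10 t=14 v=2: → [14,17),[13,16),[12,15); WM=13
i=11 t=11 v=8: → [11,14),[10,13),[9,12); WM=13
i=12 t=15 v=9: → [15,18),[14,17),[13,16); WM=13

2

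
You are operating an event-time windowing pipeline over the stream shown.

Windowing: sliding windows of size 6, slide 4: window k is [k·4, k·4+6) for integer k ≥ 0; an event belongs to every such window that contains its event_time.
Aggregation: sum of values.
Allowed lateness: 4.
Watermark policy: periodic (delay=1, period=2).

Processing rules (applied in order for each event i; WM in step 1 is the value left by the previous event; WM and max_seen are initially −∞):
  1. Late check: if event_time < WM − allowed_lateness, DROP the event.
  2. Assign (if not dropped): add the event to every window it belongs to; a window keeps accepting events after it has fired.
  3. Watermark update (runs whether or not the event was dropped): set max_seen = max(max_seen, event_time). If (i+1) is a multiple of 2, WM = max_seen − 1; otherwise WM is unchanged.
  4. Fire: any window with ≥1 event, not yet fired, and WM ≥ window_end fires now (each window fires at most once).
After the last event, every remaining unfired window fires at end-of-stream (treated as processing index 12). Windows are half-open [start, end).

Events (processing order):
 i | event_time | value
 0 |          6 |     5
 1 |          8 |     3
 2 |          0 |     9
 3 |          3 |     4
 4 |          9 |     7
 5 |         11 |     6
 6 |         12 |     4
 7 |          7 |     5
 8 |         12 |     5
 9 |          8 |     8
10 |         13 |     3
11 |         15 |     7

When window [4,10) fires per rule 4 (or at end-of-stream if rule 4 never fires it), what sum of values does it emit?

15

i=0 t=6 v=5: → [4,10); WM=−∞
i=1 t=8 v=3: → [8,14),[4,10); WM=7
i=2 t=0 v=9: DROP (t<7-4); WM=7
i=3 t=3 v=4: → [0,6); WM=7; [0,6) fires=4
i=4 t=9 v=7: → [8,14),[4,10); WM=7
i=5 t=11 v=6: → [8,14); WM=10; [4,10) fires=15
i=6 t=12 v=4: → [12,18),[8,14); WM=10
i=7 t=7 v=5: → [4,10); WM=11
i=8 t=12 v=5: → [12,18),[8,14); WM=11
i=9 t=8 v=8: → [8,14),[4,10); WM=11
i=10 t=13 v=3: → [12,18),[8,14); WM=11
i=11 t=15 v=7: → [12,18); WM=14; [8,14) fires=36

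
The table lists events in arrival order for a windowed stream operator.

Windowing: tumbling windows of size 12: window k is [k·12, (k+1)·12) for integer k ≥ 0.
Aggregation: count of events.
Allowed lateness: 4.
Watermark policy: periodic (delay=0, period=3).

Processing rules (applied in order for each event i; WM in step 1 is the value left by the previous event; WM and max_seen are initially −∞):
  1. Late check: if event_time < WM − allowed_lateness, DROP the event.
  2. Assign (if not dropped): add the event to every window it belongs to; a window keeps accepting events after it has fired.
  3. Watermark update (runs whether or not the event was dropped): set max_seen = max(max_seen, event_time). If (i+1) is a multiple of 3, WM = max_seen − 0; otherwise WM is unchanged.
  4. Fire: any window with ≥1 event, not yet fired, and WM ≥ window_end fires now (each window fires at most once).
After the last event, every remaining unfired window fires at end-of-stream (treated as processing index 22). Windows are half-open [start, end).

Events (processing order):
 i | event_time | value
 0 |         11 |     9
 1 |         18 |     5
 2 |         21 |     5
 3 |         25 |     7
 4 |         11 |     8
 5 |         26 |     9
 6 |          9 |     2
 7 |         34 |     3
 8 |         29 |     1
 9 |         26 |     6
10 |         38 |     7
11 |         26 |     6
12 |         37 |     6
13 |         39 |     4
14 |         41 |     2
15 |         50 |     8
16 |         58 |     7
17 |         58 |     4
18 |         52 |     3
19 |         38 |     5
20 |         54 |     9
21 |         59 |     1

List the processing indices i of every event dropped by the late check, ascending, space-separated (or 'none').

i=0 t=11 v=9: → [0,12); WM=−∞
i=1 t=18 v=5: → [12,24); WM=−∞
i=2 t=21 v=5: → [12,24); WM=21; [0,12) fires=1
i=3 t=25 v=7: → [24,36); WM=21
i=4 t=11 v=8: DROP (t<21-4); WM=21
i=5 t=26 v=9: → [24,36); WM=26; [12,24) fires=2
i=6 t=9 v=2: DROP (t<26-4); WM=26
i=7 t=34 v=3: → [24,36); WM=26
i=8 t=29 v=1: → [24,36); WM=34
i=9 t=26 v=6: DROP (t<34-4); WM=34
i=10 t=38 v=7: → [36,48); WM=34
i=11 t=26 v=6: DROP (t<34-4); WM=38; [24,36) fires=4
i=12 t=37 v=6: → [36,48); WM=38
i=13 t=39 v=4: → [36,48); WM=38
i=14 t=41 v=2: → [36,48); WM=41
i=15 t=50 v=8: → [48,60); WM=41
i=16 t=58 v=7: → [48,60); WM=41
i=17 t=58 v=4: → [48,60); WM=58; [36,48) fires=4
i=18 t=52 v=3: DROP (t<58-4); WM=58
i=19 t=38 v=5: DROP (t<58-4); WM=58
i=20 t=54 v=9: → [48,60); WM=58
i=21 t=59 v=1: → [48,60); WM=58

4 6 9 11 18 19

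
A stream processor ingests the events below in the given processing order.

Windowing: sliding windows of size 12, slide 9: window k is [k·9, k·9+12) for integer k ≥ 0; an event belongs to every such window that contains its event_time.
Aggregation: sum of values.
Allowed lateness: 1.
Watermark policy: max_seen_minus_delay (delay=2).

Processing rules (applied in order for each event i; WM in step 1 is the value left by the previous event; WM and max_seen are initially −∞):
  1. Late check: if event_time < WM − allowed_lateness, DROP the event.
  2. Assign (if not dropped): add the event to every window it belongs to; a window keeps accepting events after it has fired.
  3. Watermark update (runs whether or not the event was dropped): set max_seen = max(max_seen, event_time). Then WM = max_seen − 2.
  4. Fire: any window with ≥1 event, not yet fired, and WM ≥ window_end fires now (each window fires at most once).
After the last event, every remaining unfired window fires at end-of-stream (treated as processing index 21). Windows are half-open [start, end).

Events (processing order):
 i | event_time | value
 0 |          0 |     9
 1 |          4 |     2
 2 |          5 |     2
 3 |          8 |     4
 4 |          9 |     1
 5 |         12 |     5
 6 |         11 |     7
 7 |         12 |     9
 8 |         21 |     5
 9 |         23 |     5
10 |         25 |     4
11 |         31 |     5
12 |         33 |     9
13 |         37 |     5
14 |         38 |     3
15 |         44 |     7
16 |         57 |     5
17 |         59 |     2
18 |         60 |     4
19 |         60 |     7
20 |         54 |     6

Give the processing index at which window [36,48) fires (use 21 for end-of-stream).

i=0 t=0 v=9: → [0,12); WM=-2
i=1 t=4 v=2: → [0,12); WM=2
i=2 t=5 v=2: → [0,12); WM=3
i=3 t=8 v=4: → [0,12); WM=6
i=4 t=9 v=1: → [9,21),[0,12); WM=7
i=5 t=12 v=5: → [9,21); WM=10
i=6 t=11 v=7: → [9,21),[0,12); WM=10
i=7 t=12 v=9: → [9,21); WM=10
i=8 t=21 v=5: → [18,30); WM=19; [0,12) fires=25
i=9 t=23 v=5: → [18,30); WM=21; [9,21) fires=22
i=10 t=25 v=4: → [18,30); WM=23
i=11 t=31 v=5: → [27,39); WM=29
i=12 t=33 v=9: → [27,39); WM=31; [18,30) fires=14
i=13 t=37 v=5: → [36,48),[27,39); WM=35
i=14 t=38 v=3: → [36,48),[27,39); WM=36
i=15 t=44 v=7: → [36,48); WM=42; [27,39) fires=22
i=16 t=57 v=5: → [54,66); WM=55; [36,48) fires=15
i=17 t=59 v=2: → [54,66); WM=57
i=18 t=60 v=4: → [54,66); WM=58
i=19 t=60 v=7: → [54,66); WM=58
i=20 t=54 v=6: DROP (t<58-1); WM=58

16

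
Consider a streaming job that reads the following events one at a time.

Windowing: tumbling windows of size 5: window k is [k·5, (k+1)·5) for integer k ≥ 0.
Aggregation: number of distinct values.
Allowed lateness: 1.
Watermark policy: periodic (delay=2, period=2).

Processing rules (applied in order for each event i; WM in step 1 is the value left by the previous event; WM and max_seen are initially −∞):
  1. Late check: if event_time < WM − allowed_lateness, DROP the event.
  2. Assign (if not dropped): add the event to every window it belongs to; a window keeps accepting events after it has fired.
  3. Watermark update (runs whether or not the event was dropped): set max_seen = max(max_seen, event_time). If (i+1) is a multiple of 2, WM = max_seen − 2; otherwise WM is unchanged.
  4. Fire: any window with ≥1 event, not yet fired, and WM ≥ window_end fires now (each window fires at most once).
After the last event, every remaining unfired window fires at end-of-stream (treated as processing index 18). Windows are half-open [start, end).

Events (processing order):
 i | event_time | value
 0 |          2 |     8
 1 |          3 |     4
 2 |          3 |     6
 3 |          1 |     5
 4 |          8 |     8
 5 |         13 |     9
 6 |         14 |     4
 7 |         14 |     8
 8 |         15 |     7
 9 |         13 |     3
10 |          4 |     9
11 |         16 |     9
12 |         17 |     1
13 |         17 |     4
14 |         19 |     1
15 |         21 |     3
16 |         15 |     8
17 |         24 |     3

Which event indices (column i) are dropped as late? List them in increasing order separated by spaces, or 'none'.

i=0 t=2 v=8: → [0,5); WM=−∞
i=1 t=3 v=4: → [0,5); WM=1
i=2 t=3 v=6: → [0,5); WM=1
i=3 t=1 v=5: → [0,5); WM=1
i=4 t=8 v=8: → [5,10); WM=1
i=5 t=13 v=9: → [10,15); WM=11; [0,5) fires=4 [5,10) fires=1
i=6 t=14 v=4: → [10,15); WM=11
i=7 t=14 v=8: → [10,15); WM=12
i=8 t=15 v=7: → [15,20); WM=12
i=9 t=13 v=3: → [10,15); WM=13
i=10 t=4 v=9: DROP (t<13-1); WM=13
i=11 t=16 v=9: → [15,20); WM=14
i=12 t=17 v=1: → [15,20); WM=14
i=13 t=17 v=4: → [15,20); WM=15; [10,15) fires=4
i=14 t=19 v=1: → [15,20); WM=15
i=15 t=21 v=3: → [20,25); WM=19
i=16 t=15 v=8: DROP (t<19-1); WM=19
i=17 t=24 v=3: → [20,25); WM=22; [15,20) fires=4

10 16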